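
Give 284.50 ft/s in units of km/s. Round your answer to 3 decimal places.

1 ft/s = 0.000304800 km/s.
Then 284.50 × 0.000304800 ≈ 0.087 km/s.

0.087 km/s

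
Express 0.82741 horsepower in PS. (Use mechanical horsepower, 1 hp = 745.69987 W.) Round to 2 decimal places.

0.84 metric horsepower

1 horsepower = 1.01387 PS.
0.82741 × 1.01387 ≈ 0.84 PS.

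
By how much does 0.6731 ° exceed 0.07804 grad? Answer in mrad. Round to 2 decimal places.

10.52 mrad

0.6731 ° = 11.7478 mrad and 0.07804 grad = 1.22585 mrad.
11.7478 − 1.22585 ≈ 10.52 mrad.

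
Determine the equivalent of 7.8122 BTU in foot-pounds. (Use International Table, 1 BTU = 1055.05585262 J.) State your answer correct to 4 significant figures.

6079 foot-pounds

1 BTU = 778.169 ft·lbf.
Thus 7.8122 × 778.169 ≈ 6079 ft·lbf.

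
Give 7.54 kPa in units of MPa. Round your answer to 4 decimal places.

1 kilopascal = 0.00100000 MPa.
Thus 7.54 × 0.00100000 ≈ 0.0075 MPa.

0.0075 megapascals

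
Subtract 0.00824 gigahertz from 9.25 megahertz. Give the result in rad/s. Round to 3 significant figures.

9.25 MHz = 5.81195 × 10^7 rad/s and 0.00824 GHz = 5.17734 × 10^7 rad/s.
5.81195 × 10^7 − 5.17734 × 10^7 ≈ 6.35 × 10^6 rad/s.

6.35 × 10^6 rad/s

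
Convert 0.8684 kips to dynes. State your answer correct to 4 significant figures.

3.863e+8 dynes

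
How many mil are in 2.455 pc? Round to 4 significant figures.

2.982 × 10^21 mil

1 pc = 1.21483 × 10^21 mil.
Then 2.455 × 1.21483 × 10^21 ≈ 2.982 × 10^21 mil.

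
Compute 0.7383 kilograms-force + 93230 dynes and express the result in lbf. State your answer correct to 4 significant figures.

0.7383 kgf = 1.62767 lbf and 93230 dyn = 0.209589 lbf.
1.62767 + 0.209589 ≈ 1.837 lbf.

1.837 lbf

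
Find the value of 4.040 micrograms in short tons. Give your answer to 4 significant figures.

4.453e-12 short tons

1 μg = 1.10231e-12 short ton.
Then 4.040 × 1.10231e-12 ≈ 4.453e-12 short ton.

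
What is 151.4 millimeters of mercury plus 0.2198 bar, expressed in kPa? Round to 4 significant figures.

42.17 kPa

151.4 mmHg = 20.18501 kPa and 0.2198 bar = 21.98000 kPa.
20.18501 + 21.98000 ≈ 42.17 kPa.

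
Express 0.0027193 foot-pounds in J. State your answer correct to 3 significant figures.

0.00369 J

1 foot-pound = 1.35582 joules.
Thus 0.0027193 × 1.35582 ≈ 0.00369 J.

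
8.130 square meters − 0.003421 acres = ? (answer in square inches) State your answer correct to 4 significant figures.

-8857 in²

8.130 m² = 12601.5 in² and 0.003421 acre = 21458.7 in².
12601.5 − 21458.7 ≈ -8857 in².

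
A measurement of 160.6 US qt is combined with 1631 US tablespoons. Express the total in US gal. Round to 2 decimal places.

46.52 US gallons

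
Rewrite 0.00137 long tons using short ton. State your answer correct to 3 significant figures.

1 long ton = 1.12000 short tons.
0.00137 × 1.12000 ≈ 0.00153 short ton.

0.00153 short ton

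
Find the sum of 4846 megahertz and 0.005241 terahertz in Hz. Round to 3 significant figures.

1.01e+10 hertz

4846 MHz = 4.84600e+9 Hz and 0.005241 THz = 5.24100e+9 Hz.
4.84600e+9 + 5.24100e+9 ≈ 1.01e+10 Hz.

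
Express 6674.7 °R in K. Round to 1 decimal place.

3708.2 kelvins

°R = K × 9/5.
Applying the formula gives 3708.2 K.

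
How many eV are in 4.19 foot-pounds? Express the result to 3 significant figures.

3.55 × 10^19 eV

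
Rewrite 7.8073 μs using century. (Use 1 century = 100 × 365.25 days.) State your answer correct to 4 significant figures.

1 microsecond = 3.16881e-16 century.
Then 7.8073 × 3.16881e-16 ≈ 2.474e-15 century.

2.474e-15 centuries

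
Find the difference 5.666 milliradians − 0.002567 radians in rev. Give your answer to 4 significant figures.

0.0004932 rev

5.666 mrad = 0.000901772 rev and 0.002567 rad = 0.000408551 rev.
0.000901772 − 0.000408551 ≈ 0.0004932 rev.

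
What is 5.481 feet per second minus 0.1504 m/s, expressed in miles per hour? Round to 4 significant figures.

3.401 miles per hour

5.481 ft/s = 3.73705 mph and 0.1504 m/s = 0.336435 mph.
3.73705 − 0.336435 ≈ 3.401 mph.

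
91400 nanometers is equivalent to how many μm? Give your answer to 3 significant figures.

91.4 micrometers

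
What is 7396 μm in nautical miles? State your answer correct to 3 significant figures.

3.99e-6 nmi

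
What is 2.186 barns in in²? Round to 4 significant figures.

3.388 × 10^-25 in²

1 barn = 1.55000 × 10^-25 in².
Thus 2.186 × 1.55000 × 10^-25 ≈ 3.388 × 10^-25 in².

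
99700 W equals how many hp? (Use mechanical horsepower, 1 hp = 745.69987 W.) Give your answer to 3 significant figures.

134 horsepower

1 watt = 0.00134102 hp.
Thus 99700 × 0.00134102 ≈ 134 hp.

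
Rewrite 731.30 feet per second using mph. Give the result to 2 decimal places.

498.61 mph

1 foot per second = 0.681818 miles per hour.
731.30 × 0.681818 ≈ 498.61 mph.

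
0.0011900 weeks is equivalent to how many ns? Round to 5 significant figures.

7.1971 × 10^11 ns

1 wk = 6.04800 × 10^14 nanoseconds.
0.0011900 × 6.04800 × 10^14 ≈ 7.1971 × 10^11 ns.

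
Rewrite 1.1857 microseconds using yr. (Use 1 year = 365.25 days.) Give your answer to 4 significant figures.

3.757e-14 yr

1 microsecond = 3.16881e-14 years.
Then 1.1857 × 3.16881e-14 ≈ 3.757e-14 yr.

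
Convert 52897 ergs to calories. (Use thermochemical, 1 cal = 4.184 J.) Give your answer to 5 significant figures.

0.0012643 calories

1 erg = 2.39006 × 10^-8 cal.
Thus 52897 × 2.39006 × 10^-8 ≈ 0.0012643 cal.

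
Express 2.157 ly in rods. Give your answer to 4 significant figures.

1 light-year = 1.88116e+15 rods.
2.157 × 1.88116e+15 ≈ 4.058e+15 rod.

4.058e+15 rods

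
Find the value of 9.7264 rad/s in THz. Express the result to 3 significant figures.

1 rad/s = 1.59155e-13 terahertz.
Then 9.7264 × 1.59155e-13 ≈ 1.55e-12 THz.

1.55e-12 THz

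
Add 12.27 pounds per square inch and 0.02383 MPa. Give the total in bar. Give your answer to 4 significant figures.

12.27 psi = 0.845987 bar and 0.02383 MPa = 0.238300 bar.
0.845987 + 0.238300 ≈ 1.084 bar.

1.084 bar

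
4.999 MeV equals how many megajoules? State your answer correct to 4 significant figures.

8.009e-19 megajoules

1 MeV = 1.60218e-19 MJ.
Thus 4.999 × 1.60218e-19 ≈ 8.009e-19 MJ.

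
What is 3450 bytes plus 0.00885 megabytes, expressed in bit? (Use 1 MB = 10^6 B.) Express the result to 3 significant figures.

98400 bit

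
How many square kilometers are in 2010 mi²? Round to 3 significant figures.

1 square mile = 2.58999 square kilometers.
Then 2010 × 2.58999 ≈ 5210 km².

5210 km²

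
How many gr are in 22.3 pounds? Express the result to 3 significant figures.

1 pound = 7000.00 gr.
So 22.3 × 7000.00 ≈ 156000 gr.

156000 grains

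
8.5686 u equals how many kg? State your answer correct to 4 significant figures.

1.423e-26 kg

1 atomic mass unit = 1.66054e-27 kg.
So 8.5686 × 1.66054e-27 ≈ 1.423e-26 kg.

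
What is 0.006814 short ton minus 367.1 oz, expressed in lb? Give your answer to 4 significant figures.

0.006814 short ton = 13.62800 lb and 367.1 oz = 22.94375 lb.
13.62800 − 22.94375 ≈ -9.316 lb.

-9.316 pounds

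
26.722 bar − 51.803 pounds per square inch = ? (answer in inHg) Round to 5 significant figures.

26.722 bar = 789.100 inHg and 51.803 psi = 105.472 inHg.
789.100 − 105.472 ≈ 683.63 inHg.

683.63 inHg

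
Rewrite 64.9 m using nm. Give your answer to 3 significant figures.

1 meter = 1.00000 × 10^9 nm.
Then 64.9 × 1.00000 × 10^9 ≈ 6.49 × 10^10 nm.

6.49 × 10^10 nm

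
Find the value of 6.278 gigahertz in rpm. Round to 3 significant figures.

3.77 × 10^11 rpm

1 GHz = 6.00000 × 10^10 rpm.
So 6.278 × 6.00000 × 10^10 ≈ 3.77 × 10^11 rpm.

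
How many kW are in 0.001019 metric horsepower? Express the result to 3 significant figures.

1 metric horsepower = 0.735499 kilowatts.
Then 0.001019 × 0.735499 ≈ 0.000749 kW.

0.000749 kW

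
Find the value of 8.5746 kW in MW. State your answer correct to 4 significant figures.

1 kW = 0.00100000 MW.
So 8.5746 × 0.00100000 ≈ 0.008575 MW.

0.008575 MW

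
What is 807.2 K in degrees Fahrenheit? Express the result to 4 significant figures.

993.3 degrees Fahrenheit

K = (°F + 459.67) × 5/9.
Applying the formula gives 993.3 °F.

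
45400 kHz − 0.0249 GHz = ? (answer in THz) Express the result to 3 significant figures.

45400 kHz = 4.54000e-5 THz and 0.0249 GHz = 2.49000e-5 THz.
4.54000e-5 − 2.49000e-5 ≈ 2.05e-5 THz.

2.05e-5 terahertz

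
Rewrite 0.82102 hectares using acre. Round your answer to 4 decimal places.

2.0288 acre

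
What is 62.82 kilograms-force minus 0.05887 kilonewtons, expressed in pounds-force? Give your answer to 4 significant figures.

125.3 lbf

62.82 kgf = 138.494 lbf and 0.05887 kN = 13.2345 lbf.
138.494 − 13.2345 ≈ 125.3 lbf.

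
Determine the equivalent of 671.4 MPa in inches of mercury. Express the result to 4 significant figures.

1 megapascal = 295.300 inches of mercury.
Thus 671.4 × 295.300 ≈ 198300 inHg.

198300 inHg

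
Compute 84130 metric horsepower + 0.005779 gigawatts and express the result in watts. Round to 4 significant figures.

84130 PS = 6.18775e+7 W and 0.005779 GW = 5.77900e+6 W.
6.18775e+7 + 5.77900e+6 ≈ 6.766e+7 W.

6.766e+7 W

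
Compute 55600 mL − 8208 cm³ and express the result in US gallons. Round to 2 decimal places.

12.52 US gal

55600 mL = 14.6880 US gal and 8208 cm³ = 2.16832 US gal.
14.6880 − 2.16832 ≈ 12.52 US gal.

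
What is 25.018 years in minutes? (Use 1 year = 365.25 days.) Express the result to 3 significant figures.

1 yr = 525960 min.
Then 25.018 × 525960 ≈ 1.32e+7 min.

1.32e+7 minutes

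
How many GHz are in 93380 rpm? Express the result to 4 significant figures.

1 rpm = 1.66667e-11 gigahertz.
Thus 93380 × 1.66667e-11 ≈ 1.556e-6 GHz.

1.556e-6 GHz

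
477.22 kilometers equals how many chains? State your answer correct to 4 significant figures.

1 kilometer = 49.7097 chain.
So 477.22 × 49.7097 ≈ 23720 chain.

23720 chains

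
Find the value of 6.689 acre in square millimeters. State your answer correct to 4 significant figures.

1 acre = 4.04686e+9 mm².
Thus 6.689 × 4.04686e+9 ≈ 2.707e+10 mm².

2.707e+10 mm²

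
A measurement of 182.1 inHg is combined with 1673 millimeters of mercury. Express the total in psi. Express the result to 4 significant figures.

182.1 inHg = 89.4392 psi and 1673 mmHg = 32.3504 psi.
89.4392 + 32.3504 ≈ 121.8 psi.

121.8 pounds per square inch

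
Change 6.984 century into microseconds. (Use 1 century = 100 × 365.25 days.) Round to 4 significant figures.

2.204e+16 microseconds

1 century = 3.15576e+15 microseconds.
Thus 6.984 × 3.15576e+15 ≈ 2.204e+16 μs.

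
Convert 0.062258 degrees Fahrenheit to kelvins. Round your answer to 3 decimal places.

255.407 K

K = (°F + 459.67) × 5/9.
Applying the formula gives 255.407 K.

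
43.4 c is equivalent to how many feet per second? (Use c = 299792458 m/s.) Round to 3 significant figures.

1 c = 9.83571e+8 feet per second.
Then 43.4 × 9.83571e+8 ≈ 4.27e+10 ft/s.

4.27e+10 feet per second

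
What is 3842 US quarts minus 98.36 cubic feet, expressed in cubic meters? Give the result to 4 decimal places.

0.8506 m³

3842 US qt = 3.63589 m³ and 98.36 ft³ = 2.78525 m³.
3.63589 − 2.78525 ≈ 0.8506 m³.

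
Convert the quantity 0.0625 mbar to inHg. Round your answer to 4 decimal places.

0.0018 inches of mercury

1 millibar = 0.0295300 inHg.
Then 0.0625 × 0.0295300 ≈ 0.0018 inHg.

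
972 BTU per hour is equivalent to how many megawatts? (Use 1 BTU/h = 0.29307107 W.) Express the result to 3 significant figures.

0.000285 megawatts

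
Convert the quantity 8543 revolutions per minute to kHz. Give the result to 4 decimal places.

1 rpm = 1.66667e-5 kHz.
Thus 8543 × 1.66667e-5 ≈ 0.1424 kHz.

0.1424 kilohertz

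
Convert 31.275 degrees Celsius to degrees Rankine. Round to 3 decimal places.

°R = (°C + 273.15) × 9/5.
Applying the formula gives 547.965 °R.

547.965 °R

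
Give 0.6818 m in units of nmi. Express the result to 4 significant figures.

0.0003681 nautical miles

1 m = 0.000539957 nmi.
Thus 0.6818 × 0.000539957 ≈ 0.0003681 nmi.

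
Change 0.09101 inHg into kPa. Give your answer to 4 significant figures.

0.3082 kilopascals

1 inch of mercury = 3.38639 kPa.
0.09101 × 3.38639 ≈ 0.3082 kPa.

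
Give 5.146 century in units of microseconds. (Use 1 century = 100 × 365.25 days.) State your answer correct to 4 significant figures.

1.624e+16 microseconds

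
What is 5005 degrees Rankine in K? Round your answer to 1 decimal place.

2780.6 kelvins

°R = K × 9/5.
Applying the formula gives 2780.6 K.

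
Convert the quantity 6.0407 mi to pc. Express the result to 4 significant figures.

1 mile = 5.21553e-14 parsecs.
So 6.0407 × 5.21553e-14 ≈ 3.151e-13 pc.

3.151e-13 parsecs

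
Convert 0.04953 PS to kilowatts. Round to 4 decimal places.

1 metric horsepower = 0.735499 kilowatts.
0.04953 × 0.735499 ≈ 0.0364 kW.

0.0364 kW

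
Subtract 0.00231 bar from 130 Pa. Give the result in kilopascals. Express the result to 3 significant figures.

-0.101 kPa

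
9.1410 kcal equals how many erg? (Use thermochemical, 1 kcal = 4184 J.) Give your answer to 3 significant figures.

3.82e+11 erg

1 kilocalorie = 4.18400e+10 erg.
Thus 9.1410 × 4.18400e+10 ≈ 3.82e+11 erg.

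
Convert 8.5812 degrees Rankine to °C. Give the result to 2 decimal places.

-268.38 degrees Celsius

°R = (°C + 273.15) × 9/5.
Applying the formula gives -268.38 °C.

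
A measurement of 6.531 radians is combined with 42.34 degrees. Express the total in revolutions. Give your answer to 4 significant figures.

1.157 rev

6.531 rad = 1.03944 rev and 42.34 ° = 0.117611 rev.
1.03944 + 0.117611 ≈ 1.157 rev.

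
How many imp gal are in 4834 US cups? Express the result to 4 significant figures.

251.6 imperial gallons

1 US cup = 0.0520421 imp gal.
Thus 4834 × 0.0520421 ≈ 251.6 imp gal.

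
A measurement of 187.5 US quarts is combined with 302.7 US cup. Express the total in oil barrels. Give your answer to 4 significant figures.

187.5 US qt = 1.11607 bbl and 302.7 US cup = 0.450446 bbl.
1.11607 + 0.450446 ≈ 1.567 bbl.

1.567 oil barrels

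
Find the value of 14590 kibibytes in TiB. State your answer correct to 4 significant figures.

1 KiB = 9.31323e-10 TiB.
So 14590 × 9.31323e-10 ≈ 1.359e-5 TiB.

1.359e-5 tebibytes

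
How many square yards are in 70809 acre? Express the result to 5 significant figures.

3.4272 × 10^8 yd²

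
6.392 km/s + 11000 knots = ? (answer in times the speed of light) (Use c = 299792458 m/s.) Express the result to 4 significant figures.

4.020e-5 c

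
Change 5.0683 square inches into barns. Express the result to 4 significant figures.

3.270 × 10^25 barn

1 in² = 6.45160 × 10^24 barns.
So 5.0683 × 6.45160 × 10^24 ≈ 3.270 × 10^25 barn.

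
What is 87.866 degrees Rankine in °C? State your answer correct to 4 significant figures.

°R = (°C + 273.15) × 9/5.
Applying the formula gives -224.3 °C.

-224.3 degrees Celsius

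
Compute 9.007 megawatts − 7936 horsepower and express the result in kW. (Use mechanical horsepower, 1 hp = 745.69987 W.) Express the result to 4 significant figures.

3089 kW

9.007 MW = 9007.00 kW and 7936 hp = 5917.87 kW.
9007.00 − 5917.87 ≈ 3089 kW.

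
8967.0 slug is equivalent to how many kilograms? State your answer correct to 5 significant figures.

130860 kilograms

1 slug = 14.5939 kg.
Then 8967.0 × 14.5939 ≈ 130860 kg.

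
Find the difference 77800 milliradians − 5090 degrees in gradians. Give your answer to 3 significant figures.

77800 mrad = 4952.90 grad and 5090 ° = 5655.56 grad.
4952.90 − 5655.56 ≈ -703 grad.

-703 gradians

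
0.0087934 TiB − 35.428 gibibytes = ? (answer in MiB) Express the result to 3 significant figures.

-27100 mebibytes

0.0087934 TiB = 9220.55 MiB and 35.428 GiB = 36278.3 MiB.
9220.55 − 36278.3 ≈ -27100 MiB.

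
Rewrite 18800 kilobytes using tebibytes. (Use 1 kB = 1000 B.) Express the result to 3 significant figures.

1.71e-5 TiB

1 kB = 9.09495e-10 tebibytes.
18800 × 9.09495e-10 ≈ 1.71e-5 TiB.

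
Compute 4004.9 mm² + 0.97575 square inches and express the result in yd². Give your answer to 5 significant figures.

4004.9 mm² = 0.00478982 yd² and 0.97575 in² = 0.000752894 yd².
0.00478982 + 0.000752894 ≈ 0.0055427 yd².

0.0055427 square yards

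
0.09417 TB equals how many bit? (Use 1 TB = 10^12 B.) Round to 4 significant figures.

1 TB = 8.00000e+12 bits.
0.09417 × 8.00000e+12 ≈ 7.534e+11 bit.

7.534e+11 bits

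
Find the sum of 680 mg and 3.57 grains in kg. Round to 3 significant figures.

680 mg = 0.000680000 kg and 3.57 gr = 0.000231332 kg.
0.000680000 + 0.000231332 ≈ 0.000911 kg.

0.000911 kg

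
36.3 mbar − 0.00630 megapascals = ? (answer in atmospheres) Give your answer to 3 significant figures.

36.3 mbar = 0.0358253 atm and 0.00630 MPa = 0.0621762 atm.
0.0358253 − 0.0621762 ≈ -0.0264 atm.

-0.0264 atmospheres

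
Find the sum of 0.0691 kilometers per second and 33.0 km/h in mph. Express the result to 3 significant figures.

0.0691 km/s = 154.572 mph and 33.0 km/h = 20.5052 mph.
154.572 + 20.5052 ≈ 175 mph.

175 mph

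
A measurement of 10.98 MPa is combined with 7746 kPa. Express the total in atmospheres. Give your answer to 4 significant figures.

184.8 atmospheres

10.98 MPa = 108.364 atm and 7746 kPa = 76.4471 atm.
108.364 + 76.4471 ≈ 184.8 atm.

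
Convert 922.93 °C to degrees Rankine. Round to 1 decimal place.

2152.9 °R

°R = (°C + 273.15) × 9/5.
Applying the formula gives 2152.9 °R.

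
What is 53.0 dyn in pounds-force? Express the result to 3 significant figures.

0.000119 pounds-force

1 dyn = 2.24809 × 10^-6 pounds-force.
So 53.0 × 2.24809 × 10^-6 ≈ 0.000119 lbf.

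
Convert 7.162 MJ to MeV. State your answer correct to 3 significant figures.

1 MJ = 6.24151 × 10^18 MeV.
Then 7.162 × 6.24151 × 10^18 ≈ 4.47 × 10^19 MeV.

4.47 × 10^19 megaelectronvolts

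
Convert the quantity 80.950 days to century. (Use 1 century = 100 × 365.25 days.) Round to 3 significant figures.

0.00222 century

1 d = 2.73785e-5 century.
Thus 80.950 × 2.73785e-5 ≈ 0.00222 century.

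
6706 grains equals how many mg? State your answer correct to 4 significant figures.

1 gr = 64.7989 milligrams.
6706 × 64.7989 ≈ 434500 mg.

434500 mg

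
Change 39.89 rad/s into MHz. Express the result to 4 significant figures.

1 rad/s = 1.59155 × 10^-7 MHz.
39.89 × 1.59155 × 10^-7 ≈ 6.349 × 10^-6 MHz.

6.349 × 10^-6 MHz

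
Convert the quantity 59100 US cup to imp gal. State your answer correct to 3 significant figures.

1 US cup = 0.0520421 imp gal.
So 59100 × 0.0520421 ≈ 3080 imp gal.

3080 imp gal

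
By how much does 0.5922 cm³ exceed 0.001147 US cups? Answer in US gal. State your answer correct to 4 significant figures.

0.5922 cm³ = 0.000156443 US gal and 0.001147 US cup = 7.16875e-5 US gal.
0.000156443 − 7.16875e-5 ≈ 8.476e-5 US gal.

8.476e-5 US gallons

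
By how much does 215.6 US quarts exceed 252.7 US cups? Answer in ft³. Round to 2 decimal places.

5.09 ft³

215.6 US qt = 7.20538 ft³ and 252.7 US cup = 2.11132 ft³.
7.20538 − 2.11132 ≈ 5.09 ft³.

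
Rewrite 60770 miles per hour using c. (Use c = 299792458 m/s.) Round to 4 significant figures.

1 mph = 1.49116 × 10^-9 c.
Then 60770 × 1.49116 × 10^-9 ≈ 9.062 × 10^-5 c.

9.062 × 10^-5 c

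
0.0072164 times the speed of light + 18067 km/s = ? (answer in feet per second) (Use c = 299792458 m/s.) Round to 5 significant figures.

0.0072164 c = 7.09784e+6 ft/s and 18067 km/s = 5.92749e+7 ft/s.
7.09784e+6 + 5.92749e+7 ≈ 6.6373e+7 ft/s.

6.6373e+7 ft/s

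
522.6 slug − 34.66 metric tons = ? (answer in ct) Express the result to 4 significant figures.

-1.352e+8 carats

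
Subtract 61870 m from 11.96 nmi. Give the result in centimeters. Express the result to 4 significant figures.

-3.972e+6 cm

11.96 nmi = 2.21499e+6 cm and 61870 m = 6.18700e+6 cm.
2.21499e+6 − 6.18700e+6 ≈ -3.972e+6 cm.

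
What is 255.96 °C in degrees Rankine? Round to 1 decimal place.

°R = (°C + 273.15) × 9/5.
Applying the formula gives 952.4 °R.

952.4 °R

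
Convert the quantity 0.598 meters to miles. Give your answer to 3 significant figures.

1 m = 0.000621371 mi.
Then 0.598 × 0.000621371 ≈ 0.000372 mi.

0.000372 mi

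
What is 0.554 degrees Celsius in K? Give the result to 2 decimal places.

273.70 kelvins

K = °C + 273.15.
Applying the formula gives 273.70 K.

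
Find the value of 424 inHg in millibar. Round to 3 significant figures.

1 inch of mercury = 33.8639 millibar.
Thus 424 × 33.8639 ≈ 14400 mbar.

14400 millibar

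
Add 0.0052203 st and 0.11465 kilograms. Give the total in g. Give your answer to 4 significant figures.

147.8 g

0.0052203 st = 33.1504 g and 0.11465 kg = 114.650 g.
33.1504 + 114.650 ≈ 147.8 g.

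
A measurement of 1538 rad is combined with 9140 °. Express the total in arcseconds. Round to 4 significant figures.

3.501 × 10^8 arcseconds

1538 rad = 3.17235 × 10^8 arcsec and 9140 ° = 3.29040 × 10^7 arcsec.
3.17235 × 10^8 + 3.29040 × 10^7 ≈ 3.501 × 10^8 arcsec.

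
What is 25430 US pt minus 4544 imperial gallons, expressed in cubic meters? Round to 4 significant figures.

25430 US pt = 12.03288 m³ and 4544 imp gal = 20.65743 m³.
12.03288 − 20.65743 ≈ -8.625 m³.

-8.625 m³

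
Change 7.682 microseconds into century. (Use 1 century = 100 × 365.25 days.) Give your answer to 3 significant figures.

2.43 × 10^-15 centuries

1 microsecond = 3.16881 × 10^-16 century.
7.682 × 3.16881 × 10^-16 ≈ 2.43 × 10^-15 century.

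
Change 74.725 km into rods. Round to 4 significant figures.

14860 rod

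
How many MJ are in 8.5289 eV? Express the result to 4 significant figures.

1 electronvolt = 1.60218e-25 megajoules.
Thus 8.5289 × 1.60218e-25 ≈ 1.366e-24 MJ.

1.366e-24 MJ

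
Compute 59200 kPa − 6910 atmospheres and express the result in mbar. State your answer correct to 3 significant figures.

-6.41 × 10^6 mbar

59200 kPa = 592000 mbar and 6910 atm = 7.00156 × 10^6 mbar.
592000 − 7.00156 × 10^6 ≈ -6.41 × 10^6 mbar.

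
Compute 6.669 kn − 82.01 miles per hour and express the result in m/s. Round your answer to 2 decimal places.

-33.23 m/s

6.669 kn = 3.43083 m/s and 82.01 mph = 36.6618 m/s.
3.43083 − 36.6618 ≈ -33.23 m/s.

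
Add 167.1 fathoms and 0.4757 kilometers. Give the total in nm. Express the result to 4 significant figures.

7.813 × 10^11 nm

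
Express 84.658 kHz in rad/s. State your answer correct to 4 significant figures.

531900 rad/s

1 kHz = 6283.19 radians per second.
84.658 × 6283.19 ≈ 531900 rad/s.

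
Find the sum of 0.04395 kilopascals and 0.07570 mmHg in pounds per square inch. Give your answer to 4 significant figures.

0.04395 kPa = 0.00637441 psi and 0.07570 mmHg = 0.00146379 psi.
0.00637441 + 0.00146379 ≈ 0.007838 psi.

0.007838 pounds per square inch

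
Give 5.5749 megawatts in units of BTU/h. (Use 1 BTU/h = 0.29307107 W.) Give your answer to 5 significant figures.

1 MW = 3.41214e+6 BTU per hour.
5.5749 × 3.41214e+6 ≈ 1.9022e+7 BTU/h.

1.9022e+7 BTU/h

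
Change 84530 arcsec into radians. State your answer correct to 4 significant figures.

0.4098 rad

1 arcsecond = 4.84814 × 10^-6 radians.
So 84530 × 4.84814 × 10^-6 ≈ 0.4098 rad.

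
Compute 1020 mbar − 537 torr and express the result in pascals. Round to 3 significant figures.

30400 pascals

1020 mbar = 102000 Pa and 537 torr = 71594.1 Pa.
102000 − 71594.1 ≈ 30400 Pa.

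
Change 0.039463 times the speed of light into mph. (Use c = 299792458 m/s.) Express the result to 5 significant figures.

1 speed of light = 6.70617 × 10^8 mph.
0.039463 × 6.70617 × 10^8 ≈ 2.6465 × 10^7 mph.

2.6465 × 10^7 mph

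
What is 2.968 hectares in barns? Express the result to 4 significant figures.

1 ha = 1.00000e+32 barn.
So 2.968 × 1.00000e+32 ≈ 2.968e+32 barn.

2.968e+32 barns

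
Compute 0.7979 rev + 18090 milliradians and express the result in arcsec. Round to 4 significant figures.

4.765 × 10^6 arcsec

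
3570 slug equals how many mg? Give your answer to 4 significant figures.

1 slug = 1.45939e+7 mg.
3570 × 1.45939e+7 ≈ 5.210e+10 mg.

5.210e+10 milligrams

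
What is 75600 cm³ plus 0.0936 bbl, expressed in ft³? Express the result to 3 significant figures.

3.20 ft³

75600 cm³ = 2.66979 ft³ and 0.0936 bbl = 0.525525 ft³.
2.66979 + 0.525525 ≈ 3.20 ft³.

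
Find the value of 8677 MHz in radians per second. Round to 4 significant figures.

1 MHz = 6.28319 × 10^6 rad/s.
8677 × 6.28319 × 10^6 ≈ 5.452 × 10^10 rad/s.

5.452 × 10^10 radians per second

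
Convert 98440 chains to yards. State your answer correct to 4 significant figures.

2.166e+6 yd

1 chain = 22.0000 yards.
Then 98440 × 22.0000 ≈ 2.166e+6 yd.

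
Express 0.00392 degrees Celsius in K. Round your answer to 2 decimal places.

273.15 K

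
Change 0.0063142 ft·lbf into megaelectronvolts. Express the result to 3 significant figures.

5.34e+10 MeV

1 foot-pound = 8.46235e+12 megaelectronvolts.
Thus 0.0063142 × 8.46235e+12 ≈ 5.34e+10 MeV.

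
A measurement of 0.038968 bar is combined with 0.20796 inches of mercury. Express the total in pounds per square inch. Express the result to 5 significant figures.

0.66732 psi

0.038968 bar = 0.565183 psi and 0.20796 inHg = 0.102140 psi.
0.565183 + 0.102140 ≈ 0.66732 psi.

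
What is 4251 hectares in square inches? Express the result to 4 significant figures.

6.589 × 10^10 in²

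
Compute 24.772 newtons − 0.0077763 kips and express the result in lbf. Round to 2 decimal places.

-2.21 lbf

24.772 N = 5.56897 lbf and 0.0077763 kip = 7.77630 lbf.
5.56897 − 7.77630 ≈ -2.21 lbf.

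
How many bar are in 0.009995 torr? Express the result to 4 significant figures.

1 torr = 0.00133322 bar.
Thus 0.009995 × 0.00133322 ≈ 1.333e-5 bar.

1.333e-5 bar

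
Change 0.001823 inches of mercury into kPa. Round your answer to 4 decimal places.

0.0062 kPa

1 inch of mercury = 3.38639 kPa.
So 0.001823 × 3.38639 ≈ 0.0062 kPa.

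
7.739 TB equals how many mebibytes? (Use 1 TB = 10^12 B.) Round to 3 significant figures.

1 TB = 953674 mebibytes.
So 7.739 × 953674 ≈ 7.38e+6 MiB.

7.38e+6 mebibytes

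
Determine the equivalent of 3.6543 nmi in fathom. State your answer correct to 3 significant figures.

1 nautical mile = 1012.69 fathoms.
Thus 3.6543 × 1012.69 ≈ 3700 fathom.

3700 fathom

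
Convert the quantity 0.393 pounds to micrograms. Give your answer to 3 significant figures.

1.78 × 10^8 μg

1 lb = 4.53592 × 10^8 micrograms.
Then 0.393 × 4.53592 × 10^8 ≈ 1.78 × 10^8 μg.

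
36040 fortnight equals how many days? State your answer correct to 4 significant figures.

1 fortnight = 14.0000 d.
Then 36040 × 14.0000 ≈ 504600 d.

504600 days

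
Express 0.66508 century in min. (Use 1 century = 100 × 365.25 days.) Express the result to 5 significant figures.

3.4981e+7 min

1 century = 5.25960e+7 min.
So 0.66508 × 5.25960e+7 ≈ 3.4981e+7 min.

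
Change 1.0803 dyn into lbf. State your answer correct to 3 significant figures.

2.43 × 10^-6 pounds-force

1 dyn = 2.24809 × 10^-6 lbf.
So 1.0803 × 2.24809 × 10^-6 ≈ 2.43 × 10^-6 lbf.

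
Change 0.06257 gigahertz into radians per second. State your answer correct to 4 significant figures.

1 gigahertz = 6.28319 × 10^9 radians per second.
Thus 0.06257 × 6.28319 × 10^9 ≈ 3.931 × 10^8 rad/s.

3.931 × 10^8 rad/s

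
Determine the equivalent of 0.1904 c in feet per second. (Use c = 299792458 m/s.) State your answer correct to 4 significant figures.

1.873e+8 feet per second

1 c = 9.83571e+8 ft/s.
Thus 0.1904 × 9.83571e+8 ≈ 1.873e+8 ft/s.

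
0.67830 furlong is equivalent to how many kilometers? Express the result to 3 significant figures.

0.136 km

1 furlong = 0.201168 km.
Then 0.67830 × 0.201168 ≈ 0.136 km.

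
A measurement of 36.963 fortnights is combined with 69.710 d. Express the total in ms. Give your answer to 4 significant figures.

5.073e+10 milliseconds

36.963 fortnight = 4.47104e+10 ms and 69.710 d = 6.02294e+9 ms.
4.47104e+10 + 6.02294e+9 ≈ 5.073e+10 ms.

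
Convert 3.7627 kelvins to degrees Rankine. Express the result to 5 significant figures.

6.7729 °R

°R = K × 9/5.
Applying the formula gives 6.7729 °R.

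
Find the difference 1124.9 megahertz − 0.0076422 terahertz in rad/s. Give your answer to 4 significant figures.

-4.095e+10 radians per second

1124.9 MHz = 7.06796e+9 rad/s and 0.0076422 THz = 4.80174e+10 rad/s.
7.06796e+9 − 4.80174e+10 ≈ -4.095e+10 rad/s.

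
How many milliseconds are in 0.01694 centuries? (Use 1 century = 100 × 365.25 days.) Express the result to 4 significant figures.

1 century = 3.15576 × 10^12 milliseconds.
0.01694 × 3.15576 × 10^12 ≈ 5.346 × 10^10 ms.

5.346 × 10^10 ms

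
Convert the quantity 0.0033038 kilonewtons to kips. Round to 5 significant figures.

0.00074272 kip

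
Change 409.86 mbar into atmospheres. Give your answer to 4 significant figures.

1 mbar = 0.000986923 atm.
Thus 409.86 × 0.000986923 ≈ 0.4045 atm.

0.4045 atm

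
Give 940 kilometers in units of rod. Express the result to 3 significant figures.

1 km = 198.839 rods.
Thus 940 × 198.839 ≈ 187000 rod.

187000 rod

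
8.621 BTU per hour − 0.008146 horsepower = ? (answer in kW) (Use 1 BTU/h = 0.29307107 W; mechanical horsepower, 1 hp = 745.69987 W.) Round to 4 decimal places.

8.621 BTU/h = 0.00252657 kW and 0.008146 hp = 0.00607447 kW.
0.00252657 − 0.00607447 ≈ -0.0035 kW.

-0.0035 kilowatts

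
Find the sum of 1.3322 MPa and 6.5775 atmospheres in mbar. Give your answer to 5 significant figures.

19987 mbar

1.3322 MPa = 13322.0 mbar and 6.5775 atm = 6664.65 mbar.
13322.0 + 6664.65 ≈ 19987 mbar.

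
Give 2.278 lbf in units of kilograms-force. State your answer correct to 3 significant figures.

1.03 kilograms-force

1 pound-force = 0.453592 kgf.
Thus 2.278 × 0.453592 ≈ 1.03 kgf.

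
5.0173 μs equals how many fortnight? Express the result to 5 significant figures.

1 microsecond = 8.26720e-13 fortnight.
So 5.0173 × 8.26720e-13 ≈ 4.1479e-12 fortnight.

4.1479e-12 fortnight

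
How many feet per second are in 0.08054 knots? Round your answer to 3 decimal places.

0.136 feet per second

1 kn = 1.68781 ft/s.
Thus 0.08054 × 1.68781 ≈ 0.136 ft/s.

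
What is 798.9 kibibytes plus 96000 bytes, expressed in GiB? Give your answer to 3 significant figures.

0.000851 gibibytes

798.9 KiB = 0.000761890 GiB and 96000 B = 8.94070 × 10^-5 GiB.
0.000761890 + 8.94070 × 10^-5 ≈ 0.000851 GiB.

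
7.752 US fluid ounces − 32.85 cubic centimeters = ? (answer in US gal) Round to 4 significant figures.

0.05188 US gal

7.752 US fl oz = 0.0605625 US gal and 32.85 cm³ = 0.00867805 US gal.
0.0605625 − 0.00867805 ≈ 0.05188 US gal.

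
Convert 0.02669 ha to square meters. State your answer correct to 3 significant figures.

1 ha = 10000.0 m².
Then 0.02669 × 10000.0 ≈ 267 m².

267 m²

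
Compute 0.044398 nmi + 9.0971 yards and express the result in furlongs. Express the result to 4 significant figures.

0.044398 nmi = 0.408738 furlong and 9.0971 yd = 0.0413505 furlong.
0.408738 + 0.0413505 ≈ 0.4501 furlong.

0.4501 furlongs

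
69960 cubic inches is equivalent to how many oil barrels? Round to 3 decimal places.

1 cubic inch = 0.000103072 bbl.
69960 × 0.000103072 ≈ 7.211 bbl.

7.211 bbl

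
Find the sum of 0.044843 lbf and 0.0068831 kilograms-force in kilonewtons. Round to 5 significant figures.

0.044843 lbf = 0.000199472 kN and 0.0068831 kgf = 6.75002 × 10^-5 kN.
0.000199472 + 6.75002 × 10^-5 ≈ 0.00026697 kN.

0.00026697 kilonewtons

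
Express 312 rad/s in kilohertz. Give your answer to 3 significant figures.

1 radian per second = 0.000159155 kHz.
Then 312 × 0.000159155 ≈ 0.0497 kHz.

0.0497 kHz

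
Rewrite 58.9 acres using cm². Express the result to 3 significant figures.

1 acre = 4.04686e+7 cm².
Thus 58.9 × 4.04686e+7 ≈ 2.38e+9 cm².

2.38e+9 cm²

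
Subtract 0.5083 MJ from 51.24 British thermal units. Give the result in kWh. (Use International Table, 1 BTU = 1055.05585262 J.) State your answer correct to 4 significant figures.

51.24 BTU = 0.0150170 kWh and 0.5083 MJ = 0.141194 kWh.
0.0150170 − 0.141194 ≈ -0.1262 kWh.

-0.1262 kilowatt-hours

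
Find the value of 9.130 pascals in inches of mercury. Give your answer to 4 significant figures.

0.002696 inHg

1 Pa = 0.000295300 inHg.
9.130 × 0.000295300 ≈ 0.002696 inHg.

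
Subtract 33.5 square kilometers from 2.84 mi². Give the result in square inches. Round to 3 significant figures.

-4.05e+10 square inches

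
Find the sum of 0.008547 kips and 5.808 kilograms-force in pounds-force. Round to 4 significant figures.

21.35 pounds-force

0.008547 kip = 8.54700 lbf and 5.808 kgf = 12.8044 lbf.
8.54700 + 12.8044 ≈ 21.35 lbf.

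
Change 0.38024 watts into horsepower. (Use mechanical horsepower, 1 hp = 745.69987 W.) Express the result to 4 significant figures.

0.0005099 hp

1 W = 0.00134102 hp.
0.38024 × 0.00134102 ≈ 0.0005099 hp.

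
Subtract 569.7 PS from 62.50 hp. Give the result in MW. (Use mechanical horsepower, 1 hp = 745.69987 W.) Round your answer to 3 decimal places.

-0.372 megawatts

62.50 hp = 0.0466062 MW and 569.7 PS = 0.419014 MW.
0.0466062 − 0.419014 ≈ -0.372 MW.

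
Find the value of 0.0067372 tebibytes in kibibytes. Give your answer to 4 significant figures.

1 tebibyte = 1.07374 × 10^9 kibibytes.
So 0.0067372 × 1.07374 × 10^9 ≈ 7.234 × 10^6 KiB.

7.234 × 10^6 kibibytes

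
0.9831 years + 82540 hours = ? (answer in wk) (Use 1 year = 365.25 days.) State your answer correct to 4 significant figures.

0.9831 yr = 51.2968 wk and 82540 h = 491.310 wk.
51.2968 + 491.310 ≈ 542.6 wk.

542.6 weeks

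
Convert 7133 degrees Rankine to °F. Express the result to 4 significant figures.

6673 °F

°R = °F + 459.67.
Applying the formula gives 6673 °F.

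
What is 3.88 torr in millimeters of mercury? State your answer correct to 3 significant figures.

3.88 millimeters of mercury

1 torr = 1.00000 mmHg.
Then 3.88 × 1.00000 ≈ 3.88 mmHg.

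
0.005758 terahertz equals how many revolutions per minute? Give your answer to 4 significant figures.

1 THz = 6.00000 × 10^13 rpm.
Then 0.005758 × 6.00000 × 10^13 ≈ 3.455 × 10^11 rpm.

3.455 × 10^11 rpm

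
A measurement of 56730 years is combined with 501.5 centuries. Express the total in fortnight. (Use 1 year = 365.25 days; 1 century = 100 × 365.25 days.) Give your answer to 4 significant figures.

2.788e+6 fortnight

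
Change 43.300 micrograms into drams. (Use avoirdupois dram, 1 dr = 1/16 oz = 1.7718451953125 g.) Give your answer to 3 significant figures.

1 microgram = 5.64383e-7 dr.
Thus 43.300 × 5.64383e-7 ≈ 2.44e-5 dr.

2.44e-5 drams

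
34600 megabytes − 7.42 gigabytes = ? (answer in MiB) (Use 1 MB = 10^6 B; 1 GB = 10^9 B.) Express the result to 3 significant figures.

25900 MiB

34600 MB = 32997.1 MiB and 7.42 GB = 7076.26 MiB.
32997.1 − 7076.26 ≈ 25900 MiB.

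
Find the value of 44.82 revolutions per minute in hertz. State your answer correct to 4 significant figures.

1 rpm = 0.0166667 Hz.
44.82 × 0.0166667 ≈ 0.7470 Hz.

0.7470 hertz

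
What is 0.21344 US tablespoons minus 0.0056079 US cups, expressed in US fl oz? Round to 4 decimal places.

0.21344 US tbsp = 0.106720 US fl oz and 0.0056079 US cup = 0.0448632 US fl oz.
0.106720 − 0.0448632 ≈ 0.0619 US fl oz.

0.0619 US fl oz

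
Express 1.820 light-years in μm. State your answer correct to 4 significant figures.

1.722 × 10^22 μm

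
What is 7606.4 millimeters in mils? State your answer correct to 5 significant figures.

1 millimeter = 39.3701 mils.
7606.4 × 39.3701 ≈ 299460 mil.

299460 mil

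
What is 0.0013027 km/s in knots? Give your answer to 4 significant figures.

1 kilometer per second = 1943.84 kn.
0.0013027 × 1943.84 ≈ 2.532 kn.

2.532 kn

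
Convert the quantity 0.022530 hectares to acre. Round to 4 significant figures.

0.05567 acre

1 ha = 2.47105 acre.
Then 0.022530 × 2.47105 ≈ 0.05567 acre.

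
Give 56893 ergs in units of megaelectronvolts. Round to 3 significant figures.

3.55 × 10^10 megaelectronvolts

1 erg = 624151 MeV.
Then 56893 × 624151 ≈ 3.55 × 10^10 MeV.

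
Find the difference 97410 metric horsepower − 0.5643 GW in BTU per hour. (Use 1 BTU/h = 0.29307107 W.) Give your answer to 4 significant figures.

-1.681 × 10^9 BTU per hour

97410 PS = 2.44463 × 10^8 BTU/h and 0.5643 GW = 1.92547 × 10^9 BTU/h.
2.44463 × 10^8 − 1.92547 × 10^9 ≈ -1.681 × 10^9 BTU/h.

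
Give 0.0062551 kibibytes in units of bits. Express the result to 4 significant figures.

51.24 bit

1 KiB = 8192.00 bit.
Then 0.0062551 × 8192.00 ≈ 51.24 bit.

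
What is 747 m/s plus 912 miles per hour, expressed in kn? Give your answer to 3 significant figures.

2240 kn

747 m/s = 1452.05 kn and 912 mph = 792.506 kn.
1452.05 + 792.506 ≈ 2240 kn.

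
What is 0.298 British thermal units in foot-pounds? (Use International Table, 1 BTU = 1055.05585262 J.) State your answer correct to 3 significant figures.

1 BTU = 778.169 foot-pounds.
0.298 × 778.169 ≈ 232 ft·lbf.

232 foot-pounds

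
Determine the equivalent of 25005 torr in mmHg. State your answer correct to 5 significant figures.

1 torr = 1.00000 mmHg.
Then 25005 × 1.00000 ≈ 25005 mmHg.

25005 mmHg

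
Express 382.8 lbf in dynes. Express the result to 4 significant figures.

1.703 × 10^8 dyn

1 pound-force = 444822 dynes.
Then 382.8 × 444822 ≈ 1.703 × 10^8 dyn.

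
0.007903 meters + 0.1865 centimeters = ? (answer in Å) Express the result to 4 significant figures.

9.768 × 10^7 angstroms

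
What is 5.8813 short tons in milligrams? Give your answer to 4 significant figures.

5.335 × 10^9 mg

1 short ton = 9.07185 × 10^8 mg.
So 5.8813 × 9.07185 × 10^8 ≈ 5.335 × 10^9 mg.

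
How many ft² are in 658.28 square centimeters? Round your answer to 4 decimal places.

1 cm² = 0.00107639 ft².
Thus 658.28 × 0.00107639 ≈ 0.7086 ft².

0.7086 ft²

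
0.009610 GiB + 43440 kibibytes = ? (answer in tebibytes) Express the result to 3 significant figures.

4.98e-5 tebibytes

0.009610 GiB = 9.38477e-6 TiB and 43440 KiB = 4.04567e-5 TiB.
9.38477e-6 + 4.04567e-5 ≈ 4.98e-5 TiB.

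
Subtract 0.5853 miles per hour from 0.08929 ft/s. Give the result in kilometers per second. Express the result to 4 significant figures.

-0.0002344 kilometers per second

0.08929 ft/s = 2.72156e-5 km/s and 0.5853 mph = 0.000261653 km/s.
2.72156e-5 − 0.000261653 ≈ -0.0002344 km/s.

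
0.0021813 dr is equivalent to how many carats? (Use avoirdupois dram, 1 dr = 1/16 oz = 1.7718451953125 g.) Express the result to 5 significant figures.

1 dram = 8.85923 ct.
So 0.0021813 × 8.85923 ≈ 0.019325 ct.

0.019325 ct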